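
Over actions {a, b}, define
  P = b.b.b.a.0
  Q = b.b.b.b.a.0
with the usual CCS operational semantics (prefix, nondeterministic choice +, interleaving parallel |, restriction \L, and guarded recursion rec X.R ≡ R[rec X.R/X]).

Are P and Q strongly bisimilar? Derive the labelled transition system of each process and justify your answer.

Reachable graph of P (5 states):
  m0 = b.b.b.a.0 | —b→ m1
  m1 = b.b.a.0 | —b→ m2
  m2 = b.a.0 | —b→ m3
  m3 = a.0 | —a→ m4
  m4 = 0 | deadlocked
Reachable graph of Q (6 states):
  n0 = b.b.b.b.a.0 | —b→ n1
  n1 = b.b.b.a.0 | —b→ n2
  n2 = b.b.a.0 | —b→ n3
  n3 = b.a.0 | —b→ n4
  n4 = a.0 | —a→ n5
  n5 = 0 | deadlocked
Partition-refinement fixed point:
  B0 = {m0, n1}
  B1 = {m1, n2}
  B2 = {m2, n3}
  B3 = {m3, n4}
  B4 = {m4, n5}
  B5 = {n0}
m0 ∈ B0, n0 ∈ B5 → different blocks

not bisimilar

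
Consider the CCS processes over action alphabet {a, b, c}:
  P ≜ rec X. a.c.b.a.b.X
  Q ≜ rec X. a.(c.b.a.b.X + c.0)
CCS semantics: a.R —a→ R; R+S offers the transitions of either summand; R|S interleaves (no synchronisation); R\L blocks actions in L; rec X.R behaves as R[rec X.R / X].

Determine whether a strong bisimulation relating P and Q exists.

not bisimilar

LTS(P): 5 reachable states
  m0 = rec X. a.c.b.a.b.X | --a--▸ m1
  m1 = c.b.a.b.(rec X. a.c.b.a.b.X) | --c--▸ m2
  m2 = b.a.b.(rec X. a.c.b.a.b.X) | --b--▸ m3
  m3 = a.b.(rec X. a.c.b.a.b.X) | --a--▸ m4
  m4 = b.(rec X. a.c.b.a.b.X) | --b--▸ m0
LTS(Q): 6 reachable states
  n0 = rec X. a.(c.b.a.b.X + c.0) | --a--▸ n1
  n1 = c.b.a.b.(rec X. a.(c.b.a.b.X + c.0)) + c.0 | --c--▸ n2, --c--▸ n3
  n2 = 0 | deadlocked
  n3 = b.a.b.(rec X. a.(c.b.a.b.X + c.0)) | --b--▸ n4
  n4 = a.b.(rec X. a.(c.b.a.b.X + c.0)) | --a--▸ n5
  n5 = b.(rec X. a.(c.b.a.b.X + c.0)) | --b--▸ n0
Coarsest stable partition (strong bisimilarity classes):
  B0 = {m0}
  B1 = {m1}
  B2 = {m2}
  B3 = {m3}
  B4 = {m4}
  B5 = {n0}
  B6 = {n1}
  B7 = {n3}
  B8 = {n4}
  B9 = {n5}
  B10 = {n2}
m0 ∈ B0, n0 ∈ B5 → different blocks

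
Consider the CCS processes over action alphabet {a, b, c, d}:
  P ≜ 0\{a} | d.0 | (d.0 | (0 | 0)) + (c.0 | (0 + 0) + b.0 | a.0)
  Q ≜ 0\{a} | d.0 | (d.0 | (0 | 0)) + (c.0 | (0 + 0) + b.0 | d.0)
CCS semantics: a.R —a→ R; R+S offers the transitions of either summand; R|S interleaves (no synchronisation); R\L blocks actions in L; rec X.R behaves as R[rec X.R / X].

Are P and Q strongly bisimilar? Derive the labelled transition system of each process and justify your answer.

Reachable graph of P (8 states):
  m0 = 0\{a} | d.0 | (d.0 | (0 | 0)) + (c.0 | (0 + 0) + b.0 | a.0) has moves --a--▸ m1, --b--▸ m2, --c--▸ m3, --d--▸ m4, --d--▸ m5
  m1 = b.0 | 0 has moves --b--▸ m6
  m2 = 0 | a.0 has moves --a--▸ m6
  m3 = 0 | (0 + 0) has moves ∅
  m4 = 0\{a} | 0 | (d.0 | (0 | 0)) has moves --d--▸ m7
  m5 = 0\{a} | d.0 | (0 | (0 | 0)) has moves --d--▸ m7
  m6 = 0 | 0 has moves ∅
  m7 = 0\{a} | 0 | (0 | (0 | 0)) has moves ∅
Reachable graph of Q (8 states):
  n0 = 0\{a} | d.0 | (d.0 | (0 | 0)) + (c.0 | (0 + 0) + b.0 | d.0) has moves --b--▸ n1, --c--▸ n2, --d--▸ n3, --d--▸ n4, --d--▸ n5
  n1 = 0 | d.0 has moves --d--▸ n6
  n2 = 0 | (0 + 0) has moves ∅
  n3 = 0\{a} | 0 | (d.0 | (0 | 0)) has moves --d--▸ n7
  n4 = 0\{a} | d.0 | (0 | (0 | 0)) has moves --d--▸ n7
  n5 = b.0 | 0 has moves --b--▸ n6
  n6 = 0 | 0 has moves ∅
  n7 = 0\{a} | 0 | (0 | (0 | 0)) has moves ∅
Partition-refinement fixed point:
  B0 = {m0}
  B1 = {m3, m6, m7, n2, n6, n7}
  B2 = {m4, m5, n1, n3, n4}
  B3 = {m2}
  B4 = {m1, n5}
  B5 = {n0}
m0 ∈ B0, n0 ∈ B5 → different blocks

NO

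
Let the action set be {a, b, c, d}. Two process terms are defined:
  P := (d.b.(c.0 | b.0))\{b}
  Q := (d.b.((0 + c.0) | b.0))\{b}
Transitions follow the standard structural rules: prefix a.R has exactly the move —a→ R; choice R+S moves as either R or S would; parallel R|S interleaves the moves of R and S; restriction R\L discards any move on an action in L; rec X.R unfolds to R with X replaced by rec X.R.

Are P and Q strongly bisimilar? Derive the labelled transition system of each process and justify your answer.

P ~ Q

P's transition system — 2 states:
  m0 = (d.b.(c.0 | b.0))\{b} ⊢ =d=> m1
  m1 = (b.(c.0 | b.0))\{b} ⊢ ∅
Q's transition system — 2 states:
  n0 = (d.b.((0 + c.0) | b.0))\{b} ⊢ =d=> n1
  n1 = (b.((0 + c.0) | b.0))\{b} ⊢ ∅
Partition-refinement fixed point:
  B0 = {m0, n0}
  B1 = {m1, n1}
m0 ∈ B0, n0 ∈ B0 → same block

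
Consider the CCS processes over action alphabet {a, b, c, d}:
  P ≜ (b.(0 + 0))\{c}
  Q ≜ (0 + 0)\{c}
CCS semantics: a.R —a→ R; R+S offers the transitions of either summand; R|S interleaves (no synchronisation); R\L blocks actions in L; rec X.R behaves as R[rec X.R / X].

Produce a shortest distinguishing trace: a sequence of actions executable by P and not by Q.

LTS(P): 2 reachable states
  p0 = (b.(0 + 0))\{c} ⊢ =b=> p1
  p1 = (0 + 0)\{c} ⊢ (no moves)
LTS(Q): 1 reachable states
  q0 = (0 + 0)\{c} ⊢ (no moves)
Run σ = ⟨b⟩ on P: start {p0}
  [1] b ⇒ {p1}
  — P admits the full trace.
Run σ = ⟨b⟩ on Q: start {q0}
  [1] b ⇒ no successor for Q

b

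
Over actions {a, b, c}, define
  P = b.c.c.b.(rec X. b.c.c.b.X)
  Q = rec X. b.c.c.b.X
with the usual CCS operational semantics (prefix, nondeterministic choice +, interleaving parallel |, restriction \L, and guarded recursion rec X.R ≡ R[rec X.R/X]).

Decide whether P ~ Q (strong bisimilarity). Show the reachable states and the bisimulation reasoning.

bisimilar

Reachable graph of P (5 states):
  u0 = b.c.c.b.(rec X. b.c.c.b.X) → =b=> u1
  u1 = c.c.b.(rec X. b.c.c.b.X) → =c=> u2
  u2 = c.b.(rec X. b.c.c.b.X) → =c=> u3
  u3 = b.(rec X. b.c.c.b.X) → =b=> u4
  u4 = rec X. b.c.c.b.X → =b=> u1
Reachable graph of Q (4 states):
  v0 = rec X. b.c.c.b.X → =b=> v1
  v1 = c.c.b.(rec X. b.c.c.b.X) → =c=> v2
  v2 = c.b.(rec X. b.c.c.b.X) → =c=> v3
  v3 = b.(rec X. b.c.c.b.X) → =b=> v0
Bisimilarity quotient blocks:
  B0 = {u0, u4, v0}
  B1 = {u1, v1}
  B2 = {u2, v2}
  B3 = {u3, v3}
u0 ∈ B0, v0 ∈ B0 → same block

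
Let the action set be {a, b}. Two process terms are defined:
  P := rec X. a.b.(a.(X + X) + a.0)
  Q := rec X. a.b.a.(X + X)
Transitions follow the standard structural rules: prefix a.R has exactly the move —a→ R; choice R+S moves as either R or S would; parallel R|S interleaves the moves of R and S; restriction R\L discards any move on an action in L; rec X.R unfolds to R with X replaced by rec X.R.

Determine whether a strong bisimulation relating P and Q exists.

not bisimilar

P's transition system — 5 states:
  m0 = rec X. a.b.(a.(X + X) + a.0) has moves ··a··> m1
  m1 = b.(a.((rec X. a.b.(a.(X + X) + a.0)) + (rec X. a.b.(a.(X + X) + a.0))) + a.0) has moves ··b··> m2
  m2 = a.((rec X. a.b.(a.(X + X) + a.0)) + (rec X. a.b.(a.(X + X) + a.0))) + a.0 has moves ··a··> m3, ··a··> m4
  m3 = (rec X. a.b.(a.(X + X) + a.0)) + (rec X. a.b.(a.(X + X) + a.0)) has moves ··a··> m1
  m4 = 0 has moves stopped
Q's transition system — 4 states:
  n0 = rec X. a.b.a.(X + X) has moves ··a··> n1
  n1 = b.a.((rec X. a.b.a.(X + X)) + (rec X. a.b.a.(X + X))) has moves ··b··> n2
  n2 = a.((rec X. a.b.a.(X + X)) + (rec X. a.b.a.(X + X))) has moves ··a··> n3
  n3 = (rec X. a.b.a.(X + X)) + (rec X. a.b.a.(X + X)) has moves ··a··> n1
Partition-refinement fixed point:
  B0 = {m0, m3}
  B1 = {m1}
  B2 = {m2}
  B3 = {m4}
  B4 = {n0, n3}
  B5 = {n1}
  B6 = {n2}
m0 ∈ B0, n0 ∈ B4 → different blocks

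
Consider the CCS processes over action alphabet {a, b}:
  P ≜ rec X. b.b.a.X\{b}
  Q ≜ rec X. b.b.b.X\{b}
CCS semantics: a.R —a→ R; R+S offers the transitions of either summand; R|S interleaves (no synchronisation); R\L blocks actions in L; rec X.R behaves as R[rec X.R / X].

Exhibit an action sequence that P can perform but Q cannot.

Reachable graph of P (4 states):
  m0 = rec X. b.b.a.X\{b} | -b-> m1
  m1 = b.a.(rec X. b.b.a.X\{b})\{b} | -b-> m2
  m2 = a.(rec X. b.b.a.X\{b})\{b} | -a-> m3
  m3 = (rec X. b.b.a.X\{b})\{b} | (no moves)
Reachable graph of Q (4 states):
  n0 = rec X. b.b.b.X\{b} | -b-> n1
  n1 = b.b.(rec X. b.b.b.X\{b})\{b} | -b-> n2
  n2 = b.(rec X. b.b.b.X\{b})\{b} | -b-> n3
  n3 = (rec X. b.b.b.X\{b})\{b} | (no moves)
Executing bba from P (initial set {m0}):
  step 1 (b): {m1}
  step 2 (b): {m2}
  step 3 (a): {m3}
  P completes σ.
Executing bba from Q (initial set {n0}):
  step 1 (b): {n1}
  step 2 (b): {n2}
  step 3 (a): ∅ (Q stuck)

bba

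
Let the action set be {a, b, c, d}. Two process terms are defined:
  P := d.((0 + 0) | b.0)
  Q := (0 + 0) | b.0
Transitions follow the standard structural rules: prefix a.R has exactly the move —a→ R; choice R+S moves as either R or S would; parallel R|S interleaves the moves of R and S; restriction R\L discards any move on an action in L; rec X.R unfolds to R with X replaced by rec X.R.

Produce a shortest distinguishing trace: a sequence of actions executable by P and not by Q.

Reachable graph of P (3 states):
  u0 = d.((0 + 0) | b.0) has moves -d-> u1
  u1 = (0 + 0) | b.0 has moves -b-> u2
  u2 = (0 + 0) | 0 has moves ∅
Reachable graph of Q (2 states):
  v0 = (0 + 0) | b.0 has moves -b-> v1
  v1 = (0 + 0) | 0 has moves ∅
Run σ = ⟨d⟩ on P: start {u0}
  after d @ step 1: {u1}
  ✓ P
Run σ = ⟨d⟩ on Q: start {v0}
  after d @ step 1: no successor for Q

d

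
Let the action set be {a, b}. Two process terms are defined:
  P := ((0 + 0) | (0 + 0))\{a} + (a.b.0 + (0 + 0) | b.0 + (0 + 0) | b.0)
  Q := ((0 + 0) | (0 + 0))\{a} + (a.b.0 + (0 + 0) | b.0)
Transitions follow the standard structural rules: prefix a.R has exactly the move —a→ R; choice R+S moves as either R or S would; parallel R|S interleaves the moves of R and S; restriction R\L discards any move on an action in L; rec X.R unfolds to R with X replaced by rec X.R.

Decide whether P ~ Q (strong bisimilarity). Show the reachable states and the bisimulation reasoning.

bisimilar

P's transition system — 4 states:
  m0 = ((0 + 0) | (0 + 0))\{a} + (a.b.0 + (0 + 0) | b.0 + (0 + 0) | b.0) ⊢ ··a··> m1, ··b··> m2
  m1 = b.0 ⊢ ··b··> m3
  m2 = (0 + 0) | 0 ⊢ stopped
  m3 = 0 ⊢ stopped
Q's transition system — 4 states:
  n0 = ((0 + 0) | (0 + 0))\{a} + (a.b.0 + (0 + 0) | b.0) ⊢ ··a··> n1, ··b··> n2
  n1 = b.0 ⊢ ··b··> n3
  n2 = (0 + 0) | 0 ⊢ stopped
  n3 = 0 ⊢ stopped
Partition-refinement fixed point:
  B0 = {m0, n0}
  B1 = {m1, n1}
  B2 = {m2, m3, n2, n3}
m0 ∈ B0, n0 ∈ B0 → same block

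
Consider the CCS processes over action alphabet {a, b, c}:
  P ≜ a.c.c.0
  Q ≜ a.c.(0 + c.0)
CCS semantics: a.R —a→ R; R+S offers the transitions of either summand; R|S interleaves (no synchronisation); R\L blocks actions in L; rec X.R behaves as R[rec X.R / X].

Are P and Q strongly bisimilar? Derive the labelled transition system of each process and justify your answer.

P's transition system — 4 states:
  p0 = a.c.c.0 ⊢ --a--▸ p1
  p1 = c.c.0 ⊢ --c--▸ p2
  p2 = c.0 ⊢ --c--▸ p3
  p3 = 0 ⊢ deadlocked
Q's transition system — 4 states:
  q0 = a.c.(0 + c.0) ⊢ --a--▸ q1
  q1 = c.(0 + c.0) ⊢ --c--▸ q2
  q2 = 0 + c.0 ⊢ --c--▸ q3
  q3 = 0 ⊢ deadlocked
Partition-refinement fixed point:
  B0 = {p0, q0}
  B1 = {p1, q1}
  B2 = {p2, q2}
  B3 = {p3, q3}
p0 ∈ B0, q0 ∈ B0 → same block

bisimilar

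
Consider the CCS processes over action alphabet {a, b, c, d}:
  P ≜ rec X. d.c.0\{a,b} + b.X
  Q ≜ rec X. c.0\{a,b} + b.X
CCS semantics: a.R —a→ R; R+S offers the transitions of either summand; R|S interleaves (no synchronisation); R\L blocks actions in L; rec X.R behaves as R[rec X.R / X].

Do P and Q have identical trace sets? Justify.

Reachable graph of P (3 states):
  m0 = rec X. d.c.0\{a,b} + b.X ⊢ -b-> m0, -d-> m1
  m1 = c.0\{a,b} ⊢ -c-> m2
  m2 = 0\{a,b} ⊢ ∅
Reachable graph of Q (2 states):
  n0 = rec X. c.0\{a,b} + b.X ⊢ -b-> n0, -c-> n1
  n1 = 0\{a,b} ⊢ ∅
Trace ⟨d⟩ through P, begin at {m0}:
  after d @ step 1: {m1}
  — P admits the full trace.
Trace ⟨d⟩ through Q, begin at {n0}:
  after d @ step 1: no successor for Q

traces(P) ≠ traces(Q) — witness ⟨d⟩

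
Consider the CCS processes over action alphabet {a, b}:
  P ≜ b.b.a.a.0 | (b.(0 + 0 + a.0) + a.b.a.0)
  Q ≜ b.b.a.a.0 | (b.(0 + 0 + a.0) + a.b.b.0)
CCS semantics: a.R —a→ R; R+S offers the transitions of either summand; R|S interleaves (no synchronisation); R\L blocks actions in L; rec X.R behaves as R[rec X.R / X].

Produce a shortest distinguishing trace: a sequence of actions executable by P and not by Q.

aba

LTS(P): 25 reachable states
  u0 = b.b.a.a.0 | (b.(0 + 0 + a.0) + a.b.a.0) ⊢ —a→ u1, —b→ u2, —b→ u3
  u1 = b.b.a.a.0 | b.a.0 ⊢ —b→ u4, —b→ u5
  u2 = b.a.a.0 | (b.(0 + 0 + a.0) + a.b.a.0) ⊢ —a→ u4, —b→ u6, —b→ u7
  u3 = b.b.a.a.0 | (0 + 0 + a.0) ⊢ —a→ u8, —b→ u7
  u4 = b.a.a.0 | b.a.0 ⊢ —b→ u10, —b→ u9
  u5 = b.b.a.a.0 | a.0 ⊢ —a→ u8, —b→ u10
  u6 = a.a.0 | (b.(0 + 0 + a.0) + a.b.a.0) ⊢ —a→ u11, —a→ u9, —b→ u12
  u7 = b.a.a.0 | (0 + 0 + a.0) ⊢ —a→ u13, —b→ u12
  u8 = b.b.a.a.0 | 0 ⊢ —b→ u13
  u9 = a.a.0 | b.a.0 ⊢ —a→ u14, —b→ u15
  u10 = b.a.a.0 | a.0 ⊢ —a→ u13, —b→ u15
  u11 = a.0 | (b.(0 + 0 + a.0) + a.b.a.0) ⊢ —a→ u14, —a→ u16, —b→ u17
  u12 = a.a.0 | (0 + 0 + a.0) ⊢ —a→ u17, —a→ u18
  u13 = b.a.a.0 | 0 ⊢ —b→ u18
  u14 = a.0 | b.a.0 ⊢ —a→ u19, —b→ u20
  u15 = a.a.0 | a.0 ⊢ —a→ u18, —a→ u20
  u16 = 0 | (b.(0 + 0 + a.0) + a.b.a.0) ⊢ —a→ u19, —b→ u21
  u17 = a.0 | (0 + 0 + a.0) ⊢ —a→ u21, —a→ u22
  u18 = a.a.0 | 0 ⊢ —a→ u22
  u19 = 0 | b.a.0 ⊢ —b→ u23
  u20 = a.0 | a.0 ⊢ —a→ u22, —a→ u23
  u21 = 0 | (0 + 0 + a.0) ⊢ —a→ u24
  u22 = a.0 | 0 ⊢ —a→ u24
  u23 = 0 | a.0 ⊢ —a→ u24
  u24 = 0 | 0 ⊢ (no moves)
LTS(Q): 25 reachable states
  v0 = b.b.a.a.0 | (b.(0 + 0 + a.0) + a.b.b.0) ⊢ —a→ v1, —b→ v2, —b→ v3
  v1 = b.b.a.a.0 | b.b.0 ⊢ —b→ v4, —b→ v5
  v2 = b.a.a.0 | (b.(0 + 0 + a.0) + a.b.b.0) ⊢ —a→ v4, —b→ v6, —b→ v7
  v3 = b.b.a.a.0 | (0 + 0 + a.0) ⊢ —a→ v8, —b→ v7
  v4 = b.a.a.0 | b.b.0 ⊢ —b→ v10, —b→ v9
  v5 = b.b.a.a.0 | b.0 ⊢ —b→ v10, —b→ v8
  v6 = a.a.0 | (b.(0 + 0 + a.0) + a.b.b.0) ⊢ —a→ v11, —a→ v9, —b→ v12
  v7 = b.a.a.0 | (0 + 0 + a.0) ⊢ —a→ v13, —b→ v12
  v8 = b.b.a.a.0 | 0 ⊢ —b→ v13
  v9 = a.a.0 | b.b.0 ⊢ —a→ v14, —b→ v15
  v10 = b.a.a.0 | b.0 ⊢ —b→ v13, —b→ v15
  v11 = a.0 | (b.(0 + 0 + a.0) + a.b.b.0) ⊢ —a→ v14, —a→ v16, —b→ v17
  v12 = a.a.0 | (0 + 0 + a.0) ⊢ —a→ v17, —a→ v18
  v13 = b.a.a.0 | 0 ⊢ —b→ v18
  v14 = a.0 | b.b.0 ⊢ —a→ v19, —b→ v20
  v15 = a.a.0 | b.0 ⊢ —a→ v20, —b→ v18
  v16 = 0 | (b.(0 + 0 + a.0) + a.b.b.0) ⊢ —a→ v19, —b→ v21
  v17 = a.0 | (0 + 0 + a.0) ⊢ —a→ v21, —a→ v22
  v18 = a.a.0 | 0 ⊢ —a→ v22
  v19 = 0 | b.b.0 ⊢ —b→ v23
  v20 = a.0 | b.0 ⊢ —a→ v23, —b→ v22
  v21 = 0 | (0 + 0 + a.0) ⊢ —a→ v24
  v22 = a.0 | 0 ⊢ —a→ v24
  v23 = 0 | b.0 ⊢ —b→ v24
  v24 = 0 | 0 ⊢ (no moves)
Executing aba from P (initial set {u0}):
  [1] a ⇒ {u1}
  [2] b ⇒ {u4, u5}
  [3] a ⇒ {u8}
  — P admits the full trace.
Executing aba from Q (initial set {v0}):
  [1] a ⇒ {v1}
  [2] b ⇒ {v4, v5}
  [3] a ⇒ ∅ (Q stuck)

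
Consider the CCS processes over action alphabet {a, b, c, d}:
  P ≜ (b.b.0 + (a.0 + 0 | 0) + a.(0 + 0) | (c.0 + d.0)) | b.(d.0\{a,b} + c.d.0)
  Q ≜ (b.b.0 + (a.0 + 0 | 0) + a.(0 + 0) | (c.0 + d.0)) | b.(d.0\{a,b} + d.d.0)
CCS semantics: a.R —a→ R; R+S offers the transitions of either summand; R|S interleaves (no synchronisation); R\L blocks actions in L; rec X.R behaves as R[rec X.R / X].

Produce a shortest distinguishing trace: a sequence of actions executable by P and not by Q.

P's transition system — 30 states:
  p0 = (b.b.0 + (a.0 + 0 | 0) + a.(0 + 0) | (c.0 + d.0)) | b.(d.0\{a,b} + c.d.0) has moves --a--▸ p1, --a--▸ p2, --b--▸ p3, --b--▸ p4, --c--▸ p5, --d--▸ p5
  p1 = (0 + 0) | (c.0 + d.0) | b.(d.0\{a,b} + c.d.0) has moves --b--▸ p6, --c--▸ p7, --d--▸ p7
  p2 = 0 | b.(d.0\{a,b} + c.d.0) has moves --b--▸ p8
  p3 = (b.b.0 + (a.0 + 0 | 0) + a.(0 + 0) | (c.0 + d.0)) | (d.0\{a,b} + c.d.0) has moves --a--▸ p6, --a--▸ p8, --b--▸ p9, --c--▸ p10, --c--▸ p11, --d--▸ p11, --d--▸ p12
  p4 = b.0 | b.(d.0\{a,b} + c.d.0) has moves --b--▸ p2, --b--▸ p9
  p5 = a.(0 + 0) | 0 | b.(d.0\{a,b} + c.d.0) has moves --a--▸ p7, --b--▸ p11
  p6 = (0 + 0) | (c.0 + d.0) | (d.0\{a,b} + c.d.0) has moves --c--▸ p13, --c--▸ p14, --d--▸ p14, --d--▸ p15
  p7 = (0 + 0) | 0 | b.(d.0\{a,b} + c.d.0) has moves --b--▸ p14
  p8 = 0 | (d.0\{a,b} + c.d.0) has moves --c--▸ p16, --d--▸ p17
  p9 = b.0 | (d.0\{a,b} + c.d.0) has moves --b--▸ p8, --c--▸ p18, --d--▸ p19
  p10 = (b.b.0 + (a.0 + 0 | 0) + a.(0 + 0) | (c.0 + d.0)) | d.0 has moves --a--▸ p13, --a--▸ p16, --b--▸ p18, --c--▸ p20, --d--▸ p20, --d--▸ p21
  p11 = a.(0 + 0) | 0 | (d.0\{a,b} + c.d.0) has moves --a--▸ p14, --c--▸ p20, --d--▸ p22
  p12 = (b.b.0 + (a.0 + 0 | 0) + a.(0 + 0) | (c.0 + d.0)) | 0\{a,b} has moves --a--▸ p15, --a--▸ p17, --b--▸ p19, --c--▸ p22, --d--▸ p22
  p13 = (0 + 0) | (c.0 + d.0) | d.0 has moves --c--▸ p23, --d--▸ p23, --d--▸ p24
  p14 = (0 + 0) | 0 | (d.0\{a,b} + c.d.0) has moves --c--▸ p23, --d--▸ p25
  p15 = (0 + 0) | (c.0 + d.0) | 0\{a,b} has moves --c--▸ p25, --d--▸ p25
  p16 = 0 | d.0 has moves --d--▸ p26
  p17 = 0 | 0\{a,b} has moves ∅
  p18 = b.0 | d.0 has moves --b--▸ p16, --d--▸ p27
  p19 = b.0 | 0\{a,b} has moves --b--▸ p17
  p20 = a.(0 + 0) | 0 | d.0 has moves --a--▸ p23, --d--▸ p28
  p21 = (b.b.0 + (a.0 + 0 | 0) + a.(0 + 0) | (c.0 + d.0)) | 0 has moves --a--▸ p24, --a--▸ p26, --b--▸ p27, --c--▸ p28, --d--▸ p28
  p22 = a.(0 + 0) | 0 | 0\{a,b} has moves --a--▸ p25
  p23 = (0 + 0) | 0 | d.0 has moves --d--▸ p29
  p24 = (0 + 0) | (c.0 + d.0) | 0 has moves --c--▸ p29, --d--▸ p29
  p25 = (0 + 0) | 0 | 0\{a,b} has moves ∅
  p26 = 0 | 0 has moves ∅
  p27 = b.0 | 0 has moves --b--▸ p26
  p28 = a.(0 + 0) | 0 | 0 has moves --a--▸ p29
  p29 = (0 + 0) | 0 | 0 has moves ∅
Q's transition system — 30 states:
  q0 = (b.b.0 + (a.0 + 0 | 0) + a.(0 + 0) | (c.0 + d.0)) | b.(d.0\{a,b} + d.d.0) has moves --a--▸ q1, --a--▸ q2, --b--▸ q3, --b--▸ q4, --c--▸ q5, --d--▸ q5
  q1 = (0 + 0) | (c.0 + d.0) | b.(d.0\{a,b} + d.d.0) has moves --b--▸ q6, --c--▸ q7, --d--▸ q7
  q2 = 0 | b.(d.0\{a,b} + d.d.0) has moves --b--▸ q8
  q3 = (b.b.0 + (a.0 + 0 | 0) + a.(0 + 0) | (c.0 + d.0)) | (d.0\{a,b} + d.d.0) has moves --a--▸ q6, --a--▸ q8, --b--▸ q9, --c--▸ q10, --d--▸ q10, --d--▸ q11, --d--▸ q12
  q4 = b.0 | b.(d.0\{a,b} + d.d.0) has moves --b--▸ q2, --b--▸ q9
  q5 = a.(0 + 0) | 0 | b.(d.0\{a,b} + d.d.0) has moves --a--▸ q7, --b--▸ q10
  q6 = (0 + 0) | (c.0 + d.0) | (d.0\{a,b} + d.d.0) has moves --c--▸ q13, --d--▸ q13, --d--▸ q14, --d--▸ q15
  q7 = (0 + 0) | 0 | b.(d.0\{a,b} + d.d.0) has moves --b--▸ q13
  q8 = 0 | (d.0\{a,b} + d.d.0) has moves --d--▸ q16, --d--▸ q17
  q9 = b.0 | (d.0\{a,b} + d.d.0) has moves --b--▸ q8, --d--▸ q18, --d--▸ q19
  q10 = a.(0 + 0) | 0 | (d.0\{a,b} + d.d.0) has moves --a--▸ q13, --d--▸ q20, --d--▸ q21
  q11 = (b.b.0 + (a.0 + 0 | 0) + a.(0 + 0) | (c.0 + d.0)) | 0\{a,b} has moves --a--▸ q14, --a--▸ q16, --b--▸ q18, --c--▸ q20, --d--▸ q20
  q12 = (b.b.0 + (a.0 + 0 | 0) + a.(0 + 0) | (c.0 + d.0)) | d.0 has moves --a--▸ q15, --a--▸ q17, --b--▸ q19, --c--▸ q21, --d--▸ q21, --d--▸ q22
  q13 = (0 + 0) | 0 | (d.0\{a,b} + d.d.0) has moves --d--▸ q23, --d--▸ q24
  q14 = (0 + 0) | (c.0 + d.0) | 0\{a,b} has moves --c--▸ q23, --d--▸ q23
  q15 = (0 + 0) | (c.0 + d.0) | d.0 has moves --c--▸ q24, --d--▸ q24, --d--▸ q25
  q16 = 0 | 0\{a,b} has moves ∅
  q17 = 0 | d.0 has moves --d--▸ q26
  q18 = b.0 | 0\{a,b} has moves --b--▸ q16
  q19 = b.0 | d.0 has moves --b--▸ q17, --d--▸ q27
  q20 = a.(0 + 0) | 0 | 0\{a,b} has moves --a--▸ q23
  q21 = a.(0 + 0) | 0 | d.0 has moves --a--▸ q24, --d--▸ q28
  q22 = (b.b.0 + (a.0 + 0 | 0) + a.(0 + 0) | (c.0 + d.0)) | 0 has moves --a--▸ q25, --a--▸ q26, --b--▸ q27, --c--▸ q28, --d--▸ q28
  q23 = (0 + 0) | 0 | 0\{a,b} has moves ∅
  q24 = (0 + 0) | 0 | d.0 has moves --d--▸ q29
  q25 = (0 + 0) | (c.0 + d.0) | 0 has moves --c--▸ q29, --d--▸ q29
  q26 = 0 | 0 has moves ∅
  q27 = b.0 | 0 has moves --b--▸ q26
  q28 = a.(0 + 0) | 0 | 0 has moves --a--▸ q29
  q29 = (0 + 0) | 0 | 0 has moves ∅
Run σ = ⟨bbc⟩ on P: start {p0}
  step 1 (b): {p3, p4}
  step 2 (b): {p2, p9}
  step 3 (c): {p18}
  — P admits the full trace.
Run σ = ⟨bbc⟩ on Q: start {q0}
  step 1 (b): {q3, q4}
  step 2 (b): {q2, q9}
  step 3 (c): no successor for Q

bbc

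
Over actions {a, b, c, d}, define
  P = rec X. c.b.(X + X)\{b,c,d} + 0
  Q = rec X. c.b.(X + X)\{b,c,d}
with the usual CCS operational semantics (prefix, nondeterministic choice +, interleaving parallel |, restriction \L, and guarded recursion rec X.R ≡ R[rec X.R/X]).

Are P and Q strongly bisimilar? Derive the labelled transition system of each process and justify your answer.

YES

Reachable graph of P (3 states):
  s0 = rec X. c.b.(X + X)\{b,c,d} + 0 has moves —c→ s1
  s1 = b.((rec X. c.b.(X + X)\{b,c,d} + 0) + (rec X. c.b.(X + X)\{b,c,d} + 0))\{b,c,d} has moves —b→ s2
  s2 = ((rec X. c.b.(X + X)\{b,c,d} + 0) + (rec X. c.b.(X + X)\{b,c,d} + 0))\{b,c,d} has moves ·
Reachable graph of Q (3 states):
  t0 = rec X. c.b.(X + X)\{b,c,d} has moves —c→ t1
  t1 = b.((rec X. c.b.(X + X)\{b,c,d}) + (rec X. c.b.(X + X)\{b,c,d}))\{b,c,d} has moves —b→ t2
  t2 = ((rec X. c.b.(X + X)\{b,c,d}) + (rec X. c.b.(X + X)\{b,c,d}))\{b,c,d} has moves ·
Partition-refinement fixed point:
  B0 = {s0, t0}
  B1 = {s1, t1}
  B2 = {s2, t2}
s0 ∈ B0, t0 ∈ B0 → same block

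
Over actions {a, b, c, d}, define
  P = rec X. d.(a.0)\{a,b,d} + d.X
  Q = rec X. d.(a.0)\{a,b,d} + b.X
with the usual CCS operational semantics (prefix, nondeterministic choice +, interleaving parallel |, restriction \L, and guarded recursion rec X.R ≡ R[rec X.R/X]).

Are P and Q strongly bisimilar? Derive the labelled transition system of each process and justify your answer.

LTS(P): 2 reachable states
  u0 = rec X. d.(a.0)\{a,b,d} + d.X has moves ··d··> u0, ··d··> u1
  u1 = (a.0)\{a,b,d} has moves ∅
LTS(Q): 2 reachable states
  v0 = rec X. d.(a.0)\{a,b,d} + b.X has moves ··b··> v0, ··d··> v1
  v1 = (a.0)\{a,b,d} has moves ∅
Partition-refinement fixed point:
  B0 = {u0}
  B1 = {u1, v1}
  B2 = {v0}
u0 ∈ B0, v0 ∈ B2 → different blocks

P ≁ Q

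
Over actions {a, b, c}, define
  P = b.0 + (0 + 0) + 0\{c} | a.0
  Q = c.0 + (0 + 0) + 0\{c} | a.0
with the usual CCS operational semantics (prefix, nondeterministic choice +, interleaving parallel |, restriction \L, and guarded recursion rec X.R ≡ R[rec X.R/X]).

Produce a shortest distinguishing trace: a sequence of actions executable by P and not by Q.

LTS(P): 3 reachable states
  p0 = b.0 + (0 + 0) + 0\{c} | a.0 → ··a··> p1, ··b··> p2
  p1 = 0\{c} | 0 → stopped
  p2 = 0 → stopped
LTS(Q): 3 reachable states
  q0 = c.0 + (0 + 0) + 0\{c} | a.0 → ··a··> q1, ··c··> q2
  q1 = 0\{c} | 0 → stopped
  q2 = 0 → stopped
Trace ⟨b⟩ through P, begin at {p0}:
  step 1 (b): {p2}
  P completes σ.
Trace ⟨b⟩ through Q, begin at {q0}:
  step 1 (b): ∅ (Q stuck)

b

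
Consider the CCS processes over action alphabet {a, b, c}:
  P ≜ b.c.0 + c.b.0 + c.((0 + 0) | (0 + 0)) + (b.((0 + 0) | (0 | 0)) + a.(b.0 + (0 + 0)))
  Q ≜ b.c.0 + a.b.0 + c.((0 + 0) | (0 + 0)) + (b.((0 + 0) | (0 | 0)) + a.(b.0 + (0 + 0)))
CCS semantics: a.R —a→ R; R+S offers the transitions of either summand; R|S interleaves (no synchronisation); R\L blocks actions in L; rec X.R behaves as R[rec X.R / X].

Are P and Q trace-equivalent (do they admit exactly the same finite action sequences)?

P's transition system — 7 states:
  s0 = b.c.0 + c.b.0 + c.((0 + 0) | (0 + 0)) + (b.((0 + 0) | (0 | 0)) + a.(b.0 + (0 + 0))) → -a-> s1, -b-> s2, -b-> s3, -c-> s4, -c-> s5
  s1 = b.0 + (0 + 0) → -b-> s6
  s2 = (0 + 0) | (0 | 0) → deadlocked
  s3 = c.0 → -c-> s6
  s4 = (0 + 0) | (0 + 0) → deadlocked
  s5 = b.0 → -b-> s6
  s6 = 0 → deadlocked
Q's transition system — 7 states:
  t0 = b.c.0 + a.b.0 + c.((0 + 0) | (0 + 0)) + (b.((0 + 0) | (0 | 0)) + a.(b.0 + (0 + 0))) → -a-> t1, -a-> t2, -b-> t3, -b-> t4, -c-> t5
  t1 = b.0 → -b-> t6
  t2 = b.0 + (0 + 0) → -b-> t6
  t3 = (0 + 0) | (0 | 0) → deadlocked
  t4 = c.0 → -c-> t6
  t5 = (0 + 0) | (0 + 0) → deadlocked
  t6 = 0 → deadlocked
Run σ = ⟨cb⟩ on P: start {s0}
  step 1 (c): {s4, s5}
  step 2 (b): {s6}
  ✓ P
Run σ = ⟨cb⟩ on Q: start {t0}
  step 1 (c): {t5}
  step 2 (b): no successor for Q

trace-distinct — witness ⟨cb⟩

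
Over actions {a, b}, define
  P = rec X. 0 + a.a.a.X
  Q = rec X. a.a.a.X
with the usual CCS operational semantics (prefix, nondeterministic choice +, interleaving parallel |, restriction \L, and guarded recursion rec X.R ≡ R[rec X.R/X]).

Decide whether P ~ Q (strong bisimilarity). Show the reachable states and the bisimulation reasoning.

P's transition system — 3 states:
  p0 = rec X. 0 + a.a.a.X :: ··a··> p1
  p1 = a.a.(rec X. 0 + a.a.a.X) :: ··a··> p2
  p2 = a.(rec X. 0 + a.a.a.X) :: ··a··> p0
Q's transition system — 3 states:
  q0 = rec X. a.a.a.X :: ··a··> q1
  q1 = a.a.(rec X. a.a.a.X) :: ··a··> q2
  q2 = a.(rec X. a.a.a.X) :: ··a··> q0
Partition-refinement fixed point:
  B0 = {p0, p1, p2, q0, q1, q2}
p0 ∈ B0, q0 ∈ B0 → same block

bisimilar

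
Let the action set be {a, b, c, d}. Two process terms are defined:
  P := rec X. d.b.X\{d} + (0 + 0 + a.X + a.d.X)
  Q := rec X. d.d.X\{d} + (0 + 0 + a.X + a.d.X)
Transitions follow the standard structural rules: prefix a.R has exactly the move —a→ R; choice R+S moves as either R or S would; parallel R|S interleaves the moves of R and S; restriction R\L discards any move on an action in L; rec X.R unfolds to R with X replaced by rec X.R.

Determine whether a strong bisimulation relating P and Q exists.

Reachable graph of P (5 states):
  s0 = rec X. d.b.X\{d} + (0 + 0 + a.X + a.d.X) ⊢ =a=> s0, =a=> s1, =d=> s2
  s1 = d.(rec X. d.b.X\{d} + (0 + 0 + a.X + a.d.X)) ⊢ =d=> s0
  s2 = b.(rec X. d.b.X\{d} + (0 + 0 + a.X + a.d.X))\{d} ⊢ =b=> s3
  s3 = (rec X. d.b.X\{d} + (0 + 0 + a.X + a.d.X))\{d} ⊢ =a=> s3, =a=> s4
  s4 = (d.(rec X. d.b.X\{d} + (0 + 0 + a.X + a.d.X)))\{d} ⊢ ∅
Reachable graph of Q (5 states):
  t0 = rec X. d.d.X\{d} + (0 + 0 + a.X + a.d.X) ⊢ =a=> t0, =a=> t1, =d=> t2
  t1 = d.(rec X. d.d.X\{d} + (0 + 0 + a.X + a.d.X)) ⊢ =d=> t0
  t2 = d.(rec X. d.d.X\{d} + (0 + 0 + a.X + a.d.X))\{d} ⊢ =d=> t3
  t3 = (rec X. d.d.X\{d} + (0 + 0 + a.X + a.d.X))\{d} ⊢ =a=> t3, =a=> t4
  t4 = (d.(rec X. d.d.X\{d} + (0 + 0 + a.X + a.d.X)))\{d} ⊢ ∅
Bisimilarity quotient blocks:
  B0 = {s0}
  B1 = {s1}
  B2 = {s2}
  B3 = {s3, t3}
  B4 = {s4, t4}
  B5 = {t0}
  B6 = {t2}
  B7 = {t1}
s0 ∈ B0, t0 ∈ B5 → different blocks

not bisimilar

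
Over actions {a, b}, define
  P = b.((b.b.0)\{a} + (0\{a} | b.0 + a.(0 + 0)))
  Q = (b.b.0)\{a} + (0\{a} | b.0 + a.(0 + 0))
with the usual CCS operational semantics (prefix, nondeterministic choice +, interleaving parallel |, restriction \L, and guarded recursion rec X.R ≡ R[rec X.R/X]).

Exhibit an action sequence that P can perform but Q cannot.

LTS(P): 6 reachable states
  s0 = b.((b.b.0)\{a} + (0\{a} | b.0 + a.(0 + 0))) → -b-> s1
  s1 = (b.b.0)\{a} + (0\{a} | b.0 + a.(0 + 0)) → -a-> s2, -b-> s3, -b-> s4
  s2 = 0 + 0 → deadlocked
  s3 = (b.0)\{a} → -b-> s5
  s4 = 0\{a} | 0 → deadlocked
  s5 = 0\{a} → deadlocked
LTS(Q): 5 reachable states
  t0 = (b.b.0)\{a} + (0\{a} | b.0 + a.(0 + 0)) → -a-> t1, -b-> t2, -b-> t3
  t1 = 0 + 0 → deadlocked
  t2 = (b.0)\{a} → -b-> t4
  t3 = 0\{a} | 0 → deadlocked
  t4 = 0\{a} → deadlocked
Run σ = ⟨ba⟩ on P: start {s0}
  [1] b ⇒ {s1}
  [2] a ⇒ {s2}
  ✓ P
Run σ = ⟨ba⟩ on Q: start {t0}
  [1] b ⇒ {t2, t3}
  [2] a ⇒ no successor for Q

ba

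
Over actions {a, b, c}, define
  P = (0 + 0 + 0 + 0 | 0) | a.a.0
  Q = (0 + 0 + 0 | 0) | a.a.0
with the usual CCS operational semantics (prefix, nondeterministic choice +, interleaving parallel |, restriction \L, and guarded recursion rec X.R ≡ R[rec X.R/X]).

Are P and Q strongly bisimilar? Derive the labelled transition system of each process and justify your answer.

YES

Reachable graph of P (3 states):
  u0 = (0 + 0 + 0 + 0 | 0) | a.a.0 :: ··a··> u1
  u1 = (0 + 0 + 0 + 0 | 0) | a.0 :: ··a··> u2
  u2 = (0 + 0 + 0 + 0 | 0) | 0 :: ∅
Reachable graph of Q (3 states):
  v0 = (0 + 0 + 0 | 0) | a.a.0 :: ··a··> v1
  v1 = (0 + 0 + 0 | 0) | a.0 :: ··a··> v2
  v2 = (0 + 0 + 0 | 0) | 0 :: ∅
Bisimilarity quotient blocks:
  B0 = {u0, v0}
  B1 = {u1, v1}
  B2 = {u2, v2}
u0 ∈ B0, v0 ∈ B0 → same block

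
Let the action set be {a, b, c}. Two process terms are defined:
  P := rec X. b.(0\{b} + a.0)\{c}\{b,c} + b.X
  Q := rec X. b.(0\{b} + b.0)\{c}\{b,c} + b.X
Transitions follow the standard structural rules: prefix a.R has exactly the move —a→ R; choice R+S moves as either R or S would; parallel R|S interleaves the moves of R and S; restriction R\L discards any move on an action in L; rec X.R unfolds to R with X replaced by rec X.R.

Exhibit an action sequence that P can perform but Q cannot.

Reachable graph of P (3 states):
  u0 = rec X. b.(0\{b} + a.0)\{c}\{b,c} + b.X ⊢ —b→ u0, —b→ u1
  u1 = (0\{b} + a.0)\{c}\{b,c} ⊢ —a→ u2
  u2 = 0\{c}\{b,c} ⊢ stopped
Reachable graph of Q (2 states):
  v0 = rec X. b.(0\{b} + b.0)\{c}\{b,c} + b.X ⊢ —b→ v0, —b→ v1
  v1 = (0\{b} + b.0)\{c}\{b,c} ⊢ stopped
Trace ⟨ba⟩ through P, begin at {u0}:
  after b @ step 1: {u0, u1}
  after a @ step 2: {u2}
  P completes σ.
Trace ⟨ba⟩ through Q, begin at {v0}:
  after b @ step 1: {v0, v1}
  after a @ step 2: ∅ (Q stuck)

ba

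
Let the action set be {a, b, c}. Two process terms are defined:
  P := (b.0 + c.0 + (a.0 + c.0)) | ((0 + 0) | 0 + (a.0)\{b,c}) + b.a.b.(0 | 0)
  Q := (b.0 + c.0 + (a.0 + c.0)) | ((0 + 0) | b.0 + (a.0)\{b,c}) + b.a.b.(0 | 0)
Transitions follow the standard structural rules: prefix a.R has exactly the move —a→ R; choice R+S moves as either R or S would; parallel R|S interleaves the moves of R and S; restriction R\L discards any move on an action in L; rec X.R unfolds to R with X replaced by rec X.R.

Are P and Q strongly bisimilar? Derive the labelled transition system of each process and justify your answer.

P's transition system — 7 states:
  s0 = (b.0 + c.0 + (a.0 + c.0)) | ((0 + 0) | 0 + (a.0)\{b,c}) + b.a.b.(0 | 0) → —a→ s1, —a→ s2, —b→ s2, —b→ s3, —c→ s2
  s1 = (b.0 + c.0 + (a.0 + c.0)) | 0\{b,c} → —a→ s4, —b→ s4, —c→ s4
  s2 = 0 | ((0 + 0) | 0 + (a.0)\{b,c}) → —a→ s4
  s3 = a.b.(0 | 0) → —a→ s5
  s4 = 0 | 0\{b,c} → ∅
  s5 = b.(0 | 0) → —b→ s6
  s6 = 0 | 0 → ∅
Q's transition system — 9 states:
  t0 = (b.0 + c.0 + (a.0 + c.0)) | ((0 + 0) | b.0 + (a.0)\{b,c}) + b.a.b.(0 | 0) → —a→ t1, —a→ t2, —b→ t2, —b→ t3, —b→ t4, —c→ t2
  t1 = (b.0 + c.0 + (a.0 + c.0)) | 0\{b,c} → —a→ t5, —b→ t5, —c→ t5
  t2 = 0 | ((0 + 0) | b.0 + (a.0)\{b,c}) → —a→ t5, —b→ t6
  t3 = (b.0 + c.0 + (a.0 + c.0)) | ((0 + 0) | 0) → —a→ t6, —b→ t6, —c→ t6
  t4 = a.b.(0 | 0) → —a→ t7
  t5 = 0 | 0\{b,c} → ∅
  t6 = 0 | ((0 + 0) | 0) → ∅
  t7 = b.(0 | 0) → —b→ t8
  t8 = 0 | 0 → ∅
Coarsest stable partition (strong bisimilarity classes):
  B0 = {s0}
  B1 = {s2}
  B2 = {s4, s6, t5, t6, t8}
  B3 = {s1, t1, t3}
  B4 = {s3, t4}
  B5 = {s5, t7}
  B6 = {t0}
  B7 = {t2}
s0 ∈ B0, t0 ∈ B6 → different blocks

not bisimilar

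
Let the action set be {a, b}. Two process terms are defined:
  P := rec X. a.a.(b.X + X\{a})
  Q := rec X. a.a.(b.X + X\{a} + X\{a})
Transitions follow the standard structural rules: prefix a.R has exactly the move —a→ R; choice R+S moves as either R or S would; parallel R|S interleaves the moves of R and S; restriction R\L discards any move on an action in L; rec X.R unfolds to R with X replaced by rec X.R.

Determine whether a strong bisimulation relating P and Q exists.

P ~ Q

LTS(P): 3 reachable states
  m0 = rec X. a.a.(b.X + X\{a}) :: =a=> m1
  m1 = a.(b.(rec X. a.a.(b.X + X\{a})) + (rec X. a.a.(b.X + X\{a}))\{a}) :: =a=> m2
  m2 = b.(rec X. a.a.(b.X + X\{a})) + (rec X. a.a.(b.X + X\{a}))\{a} :: =b=> m0
LTS(Q): 3 reachable states
  n0 = rec X. a.a.(b.X + X\{a} + X\{a}) :: =a=> n1
  n1 = a.(b.(rec X. a.a.(b.X + X\{a} + X\{a})) + (rec X. a.a.(b.X + X\{a} + X\{a}))\{a} + (rec X. a.a.(b.X + X\{a} + X\{a}))\{a}) :: =a=> n2
  n2 = b.(rec X. a.a.(b.X + X\{a} + X\{a})) + (rec X. a.a.(b.X + X\{a} + X\{a}))\{a} + (rec X. a.a.(b.X + X\{a} + X\{a}))\{a} :: =b=> n0
Coarsest stable partition (strong bisimilarity classes):
  B0 = {m0, n0}
  B1 = {m1, n1}
  B2 = {m2, n2}
m0 ∈ B0, n0 ∈ B0 → same block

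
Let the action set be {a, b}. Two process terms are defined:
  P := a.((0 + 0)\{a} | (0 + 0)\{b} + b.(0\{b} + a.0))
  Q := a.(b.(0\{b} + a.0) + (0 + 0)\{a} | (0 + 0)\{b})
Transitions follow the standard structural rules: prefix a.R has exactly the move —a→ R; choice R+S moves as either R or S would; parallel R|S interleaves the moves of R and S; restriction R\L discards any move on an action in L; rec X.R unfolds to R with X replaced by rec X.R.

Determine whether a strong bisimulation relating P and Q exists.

YES

Reachable graph of P (4 states):
  p0 = a.((0 + 0)\{a} | (0 + 0)\{b} + b.(0\{b} + a.0)) ⊢ —a→ p1
  p1 = (0 + 0)\{a} | (0 + 0)\{b} + b.(0\{b} + a.0) ⊢ —b→ p2
  p2 = 0\{b} + a.0 ⊢ —a→ p3
  p3 = 0 ⊢ ∅
Reachable graph of Q (4 states):
  q0 = a.(b.(0\{b} + a.0) + (0 + 0)\{a} | (0 + 0)\{b}) ⊢ —a→ q1
  q1 = b.(0\{b} + a.0) + (0 + 0)\{a} | (0 + 0)\{b} ⊢ —b→ q2
  q2 = 0\{b} + a.0 ⊢ —a→ q3
  q3 = 0 ⊢ ∅
Coarsest stable partition (strong bisimilarity classes):
  B0 = {p0, q0}
  B1 = {p1, q1}
  B2 = {p2, q2}
  B3 = {p3, q3}
p0 ∈ B0, q0 ∈ B0 → same block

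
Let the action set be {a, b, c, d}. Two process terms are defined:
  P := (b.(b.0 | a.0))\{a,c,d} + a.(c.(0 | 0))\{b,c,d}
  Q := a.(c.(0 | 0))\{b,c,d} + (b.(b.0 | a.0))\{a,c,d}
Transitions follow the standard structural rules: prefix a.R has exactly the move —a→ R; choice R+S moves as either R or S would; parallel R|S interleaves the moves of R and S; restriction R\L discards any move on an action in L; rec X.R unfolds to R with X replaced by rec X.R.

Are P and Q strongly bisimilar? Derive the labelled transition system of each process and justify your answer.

Reachable graph of P (4 states):
  p0 = (b.(b.0 | a.0))\{a,c,d} + a.(c.(0 | 0))\{b,c,d} ⊢ ··a··> p1, ··b··> p2
  p1 = (c.(0 | 0))\{b,c,d} ⊢ stopped
  p2 = (b.0 | a.0)\{a,c,d} ⊢ ··b··> p3
  p3 = (0 | a.0)\{a,c,d} ⊢ stopped
Reachable graph of Q (4 states):
  q0 = a.(c.(0 | 0))\{b,c,d} + (b.(b.0 | a.0))\{a,c,d} ⊢ ··a··> q1, ··b··> q2
  q1 = (c.(0 | 0))\{b,c,d} ⊢ stopped
  q2 = (b.0 | a.0)\{a,c,d} ⊢ ··b··> q3
  q3 = (0 | a.0)\{a,c,d} ⊢ stopped
Partition-refinement fixed point:
  B0 = {p0, q0}
  B1 = {p1, p3, q1, q3}
  B2 = {p2, q2}
p0 ∈ B0, q0 ∈ B0 → same block

bisimilar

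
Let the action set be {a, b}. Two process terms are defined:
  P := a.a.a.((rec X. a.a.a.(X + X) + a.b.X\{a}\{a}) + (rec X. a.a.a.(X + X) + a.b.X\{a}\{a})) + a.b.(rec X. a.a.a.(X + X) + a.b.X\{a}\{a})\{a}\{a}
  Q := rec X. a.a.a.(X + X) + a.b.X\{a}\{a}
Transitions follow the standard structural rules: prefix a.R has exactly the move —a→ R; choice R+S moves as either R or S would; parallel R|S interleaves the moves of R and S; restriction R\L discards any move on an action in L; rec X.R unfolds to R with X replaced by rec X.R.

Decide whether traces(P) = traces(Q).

P's transition system — 6 states:
  s0 = a.a.a.((rec X. a.a.a.(X + X) + a.b.X\{a}\{a}) + (rec X. a.a.a.(X + X) + a.b.X\{a}\{a})) + a.b.(rec X. a.a.a.(X + X) + a.b.X\{a}\{a})\{a}\{a} → -a-> s1, -a-> s2
  s1 = a.a.((rec X. a.a.a.(X + X) + a.b.X\{a}\{a}) + (rec X. a.a.a.(X + X) + a.b.X\{a}\{a})) → -a-> s3
  s2 = b.(rec X. a.a.a.(X + X) + a.b.X\{a}\{a})\{a}\{a} → -b-> s4
  s3 = a.((rec X. a.a.a.(X + X) + a.b.X\{a}\{a}) + (rec X. a.a.a.(X + X) + a.b.X\{a}\{a})) → -a-> s5
  s4 = (rec X. a.a.a.(X + X) + a.b.X\{a}\{a})\{a}\{a} → stopped
  s5 = (rec X. a.a.a.(X + X) + a.b.X\{a}\{a}) + (rec X. a.a.a.(X + X) + a.b.X\{a}\{a}) → -a-> s1, -a-> s2
Q's transition system — 6 states:
  t0 = rec X. a.a.a.(X + X) + a.b.X\{a}\{a} → -a-> t1, -a-> t2
  t1 = a.a.((rec X. a.a.a.(X + X) + a.b.X\{a}\{a}) + (rec X. a.a.a.(X + X) + a.b.X\{a}\{a})) → -a-> t3
  t2 = b.(rec X. a.a.a.(X + X) + a.b.X\{a}\{a})\{a}\{a} → -b-> t4
  t3 = a.((rec X. a.a.a.(X + X) + a.b.X\{a}\{a}) + (rec X. a.a.a.(X + X) + a.b.X\{a}\{a})) → -a-> t5
  t4 = (rec X. a.a.a.(X + X) + a.b.X\{a}\{a})\{a}\{a} → stopped
  t5 = (rec X. a.a.a.(X + X) + a.b.X\{a}\{a}) + (rec X. a.a.a.(X + X) + a.b.X\{a}\{a}) → -a-> t1, -a-> t2
Coarsest stable partition (strong bisimilarity classes):
  B0 = {s0, s5, t0, t5}
  B1 = {s2, t2}
  B2 = {s4, t4}
  B3 = {s1, t1}
  B4 = {s3, t3}
s0 ∈ B0, t0 ∈ B0 → same block
Bisimilar ⇒ trace-equivalent.

traces(P) = traces(Q)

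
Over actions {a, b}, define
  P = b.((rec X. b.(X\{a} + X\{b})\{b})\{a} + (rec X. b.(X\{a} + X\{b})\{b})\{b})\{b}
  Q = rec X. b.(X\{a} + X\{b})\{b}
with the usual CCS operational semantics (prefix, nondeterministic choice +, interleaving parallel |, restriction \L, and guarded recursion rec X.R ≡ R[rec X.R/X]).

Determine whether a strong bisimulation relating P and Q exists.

bisimilar

LTS(P): 2 reachable states
  u0 = b.((rec X. b.(X\{a} + X\{b})\{b})\{a} + (rec X. b.(X\{a} + X\{b})\{b})\{b})\{b} ⊢ ··b··> u1
  u1 = ((rec X. b.(X\{a} + X\{b})\{b})\{a} + (rec X. b.(X\{a} + X\{b})\{b})\{b})\{b} ⊢ ∅
LTS(Q): 2 reachable states
  v0 = rec X. b.(X\{a} + X\{b})\{b} ⊢ ··b··> v1
  v1 = ((rec X. b.(X\{a} + X\{b})\{b})\{a} + (rec X. b.(X\{a} + X\{b})\{b})\{b})\{b} ⊢ ∅
Bisimilarity quotient blocks:
  B0 = {u0, v0}
  B1 = {u1, v1}
u0 ∈ B0, v0 ∈ B0 → same block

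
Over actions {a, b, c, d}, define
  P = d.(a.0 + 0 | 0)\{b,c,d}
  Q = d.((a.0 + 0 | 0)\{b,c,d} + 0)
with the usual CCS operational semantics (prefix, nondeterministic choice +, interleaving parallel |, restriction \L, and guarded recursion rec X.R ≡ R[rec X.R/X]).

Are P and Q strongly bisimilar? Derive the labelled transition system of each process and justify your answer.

P's transition system — 3 states:
  p0 = d.(a.0 + 0 | 0)\{b,c,d} ⊢ —d→ p1
  p1 = (a.0 + 0 | 0)\{b,c,d} ⊢ —a→ p2
  p2 = 0\{b,c,d} ⊢ ∅
Q's transition system — 3 states:
  q0 = d.((a.0 + 0 | 0)\{b,c,d} + 0) ⊢ —d→ q1
  q1 = (a.0 + 0 | 0)\{b,c,d} + 0 ⊢ —a→ q2
  q2 = 0\{b,c,d} ⊢ ∅
Partition-refinement fixed point:
  B0 = {p0, q0}
  B1 = {p1, q1}
  B2 = {p2, q2}
p0 ∈ B0, q0 ∈ B0 → same block

YES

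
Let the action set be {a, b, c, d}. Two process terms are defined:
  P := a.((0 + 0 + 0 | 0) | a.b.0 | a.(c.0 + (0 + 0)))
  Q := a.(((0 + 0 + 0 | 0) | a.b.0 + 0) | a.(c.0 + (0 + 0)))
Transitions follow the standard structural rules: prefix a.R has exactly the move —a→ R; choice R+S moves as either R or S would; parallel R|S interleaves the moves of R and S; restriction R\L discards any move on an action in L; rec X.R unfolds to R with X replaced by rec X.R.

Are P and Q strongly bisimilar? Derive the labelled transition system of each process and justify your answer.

bisimilar

P's transition system — 10 states:
  u0 = a.((0 + 0 + 0 | 0) | a.b.0 | a.(c.0 + (0 + 0))) ⊢ --a--▸ u1
  u1 = (0 + 0 + 0 | 0) | a.b.0 | a.(c.0 + (0 + 0)) ⊢ --a--▸ u2, --a--▸ u3
  u2 = (0 + 0 + 0 | 0) | a.b.0 | (c.0 + (0 + 0)) ⊢ --a--▸ u4, --c--▸ u5
  u3 = (0 + 0 + 0 | 0) | b.0 | a.(c.0 + (0 + 0)) ⊢ --a--▸ u4, --b--▸ u6
  u4 = (0 + 0 + 0 | 0) | b.0 | (c.0 + (0 + 0)) ⊢ --b--▸ u7, --c--▸ u8
  u5 = (0 + 0 + 0 | 0) | a.b.0 | 0 ⊢ --a--▸ u8
  u6 = (0 + 0 + 0 | 0) | 0 | a.(c.0 + (0 + 0)) ⊢ --a--▸ u7
  u7 = (0 + 0 + 0 | 0) | 0 | (c.0 + (0 + 0)) ⊢ --c--▸ u9
  u8 = (0 + 0 + 0 | 0) | b.0 | 0 ⊢ --b--▸ u9
  u9 = (0 + 0 + 0 | 0) | 0 | 0 ⊢ deadlocked
Q's transition system — 10 states:
  v0 = a.(((0 + 0 + 0 | 0) | a.b.0 + 0) | a.(c.0 + (0 + 0))) ⊢ --a--▸ v1
  v1 = ((0 + 0 + 0 | 0) | a.b.0 + 0) | a.(c.0 + (0 + 0)) ⊢ --a--▸ v2, --a--▸ v3
  v2 = ((0 + 0 + 0 | 0) | a.b.0 + 0) | (c.0 + (0 + 0)) ⊢ --a--▸ v4, --c--▸ v5
  v3 = (0 + 0 + 0 | 0) | b.0 | a.(c.0 + (0 + 0)) ⊢ --a--▸ v4, --b--▸ v6
  v4 = (0 + 0 + 0 | 0) | b.0 | (c.0 + (0 + 0)) ⊢ --b--▸ v7, --c--▸ v8
  v5 = ((0 + 0 + 0 | 0) | a.b.0 + 0) | 0 ⊢ --a--▸ v8
  v6 = (0 + 0 + 0 | 0) | 0 | a.(c.0 + (0 + 0)) ⊢ --a--▸ v7
  v7 = (0 + 0 + 0 | 0) | 0 | (c.0 + (0 + 0)) ⊢ --c--▸ v9
  v8 = (0 + 0 + 0 | 0) | b.0 | 0 ⊢ --b--▸ v9
  v9 = (0 + 0 + 0 | 0) | 0 | 0 ⊢ deadlocked
Partition-refinement fixed point:
  B0 = {u0, v0}
  B1 = {u1, v1}
  B2 = {u2, v2}
  B3 = {u5, v5}
  B4 = {u8, v8}
  B5 = {u9, v9}
  B6 = {u4, v4}
  B7 = {u7, v7}
  B8 = {u3, v3}
  B9 = {u6, v6}
u0 ∈ B0, v0 ∈ B0 → same block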